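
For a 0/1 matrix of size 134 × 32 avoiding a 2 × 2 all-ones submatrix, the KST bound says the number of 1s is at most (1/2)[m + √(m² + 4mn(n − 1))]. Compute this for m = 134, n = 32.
z(134, 32; 2, 2) ≤ (1/2)[134 + √(134² + 4·134·32·31)] = (1/2)[134 + √549668] = 437.698

Kővári–Sós–Turán: let r_1, ..., r_134 be the row sums and z = Σ r_i the total number of 1s. Each pair of columns can share at most one row with both entries 1 (else a 2×2 all-ones block appears), so Σ_i C(r_i, 2) ≤ C(32, 2) = 496. By convexity Σ_i C(r_i, 2) ≥ 134·C(z/134, 2) = z(z − 134)/(2·134), giving z² − 134z − 134·32·31 ≤ 0 and hence z ≤ (1/2)[134 + √(17956 + 4·132928)] = (1/2)[134 + √549668] ≈ (1/2)(134 + 741.396) = 437.698.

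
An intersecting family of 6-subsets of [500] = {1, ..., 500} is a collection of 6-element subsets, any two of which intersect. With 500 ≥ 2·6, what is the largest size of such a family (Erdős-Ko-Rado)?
max |F| = C(499, 5) = 252692240724

The Erdős-Ko-Rado theorem states: for n ≥ 2k, an intersecting family of k-subsets of an n-element set has size at most C(n − 1, k − 1), with equality for 'star' families {A ⊆ [n] : |A| = k, i ∈ A} (fix an element i). For n = 500, k = 6: C(499, 5) = 252692240724.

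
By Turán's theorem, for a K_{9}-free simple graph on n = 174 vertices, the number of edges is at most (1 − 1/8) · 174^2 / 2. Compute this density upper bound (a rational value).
Turán density bound = (7/8) · 174^2/2 = 52983/4 ≈ 13245.75

Turán's theorem: ex(n, K_{r+1}) is achieved by the complete r-partite Turán graph T(n, r) with parts as balanced as possible, and is at most (1 − 1/r) · n^2/2. For r = 8, n = 174: the density bound is (7/8) · 30276/2 = 52983/4 ≈ 13245.75. The integer-valued extremum is e(T(174, 8)) = 13245, which is strictly less than the density bound 52983/4 since 8 ∤ 174 (the parts of T(174, 8) cannot all be equal).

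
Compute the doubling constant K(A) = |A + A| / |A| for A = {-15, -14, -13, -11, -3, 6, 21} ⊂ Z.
K = |A + A| / |A| = 26/7

Enumerate A + A = {a + b : a, b ∈ A}. With |A| = 7, there are |A|^2 = 49 ordered sum pairs; collecting distinct values, A + A = {-30, -29, -28, -27, -26, -25, -24, -22, -18, -17, -16, -14, -9, -8, -7, -6, -5, 3, 6, 7, 8, 10, 12, 18, 27, 42}, so |A + A| = 26. Thus K = 26/7. For comparison, the minimum possible |A + A| over all 7-element sets is 2·7 − 1 = 13 (so min K = 13/7), attained only by arithmetic progressions.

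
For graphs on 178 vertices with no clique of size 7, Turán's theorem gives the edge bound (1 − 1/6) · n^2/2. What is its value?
Turán density bound = (5/6) · 178^2/2 = 39605/3 ≈ 13201.6667

Turán's theorem: ex(n, K_{r+1}) is achieved by the complete r-partite Turán graph T(n, r) with parts as balanced as possible, and is at most (1 − 1/r) · n^2/2. For r = 6, n = 178: the density bound is (5/6) · 31684/2 = 39605/3 ≈ 13201.6667. The integer-valued extremum is e(T(178, 6)) = 13201, which is strictly less than the density bound 39605/3 since 6 ∤ 178 (the parts of T(178, 6) cannot all be equal).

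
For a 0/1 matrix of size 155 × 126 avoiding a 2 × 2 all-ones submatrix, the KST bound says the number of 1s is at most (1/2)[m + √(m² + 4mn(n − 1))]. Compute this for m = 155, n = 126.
z(155, 126; 2, 2) ≤ (1/2)[155 + √(155² + 4·155·126·125)] = (1/2)[155 + √9789025] = 1641.8709

Kővári–Sós–Turán: let r_1, ..., r_155 be the row sums and z = Σ r_i the total number of 1s. Each pair of columns can share at most one row with both entries 1 (else a 2×2 all-ones block appears), so Σ_i C(r_i, 2) ≤ C(126, 2) = 7875. By convexity Σ_i C(r_i, 2) ≥ 155·C(z/155, 2) = z(z − 155)/(2·155), giving z² − 155z − 155·126·125 ≤ 0 and hence z ≤ (1/2)[155 + √(24025 + 4·2441250)] = (1/2)[155 + √9789025] ≈ (1/2)(155 + 3128.7418) = 1641.8709.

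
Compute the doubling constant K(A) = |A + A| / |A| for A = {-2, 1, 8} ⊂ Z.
K = |A + A| / |A| = 6/3 = 2

Enumerate A + A = {a + b : a, b ∈ A}. With |A| = 3, there are |A|^2 = 9 ordered sum pairs; collecting distinct values, A + A = {-4, -1, 2, 6, 9, 16}, so |A + A| = 6. Thus K = 6/3 = 2. For comparison, the minimum possible |A + A| over all 3-element sets is 2·3 − 1 = 5 (so min K = 5/3), attained only by arithmetic progressions.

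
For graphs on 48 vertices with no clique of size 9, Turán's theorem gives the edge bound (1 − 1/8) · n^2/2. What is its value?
Turán density bound = (7/8) · 48^2/2 = 1008

Turán's theorem: ex(n, K_{r+1}) is achieved by the complete r-partite Turán graph T(n, r) with parts as balanced as possible, and is at most (1 − 1/r) · n^2/2. For r = 8, n = 48: the density bound is (7/8) · 2304/2 = 1008. Since 8 ∣ 48, the Turán graph T(48, 8) has parts of equal size 6, and its edge count e(T(48, 8)) = 1008 attains the density bound exactly.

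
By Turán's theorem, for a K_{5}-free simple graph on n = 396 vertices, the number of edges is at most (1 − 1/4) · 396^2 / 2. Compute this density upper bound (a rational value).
Turán density bound = (3/4) · 396^2/2 = 58806

Turán's theorem: ex(n, K_{r+1}) is achieved by the complete r-partite Turán graph T(n, r) with parts as balanced as possible, and is at most (1 − 1/r) · n^2/2. For r = 4, n = 396: the density bound is (3/4) · 156816/2 = 58806. Since 4 ∣ 396, the Turán graph T(396, 4) has parts of equal size 99, and its edge count e(T(396, 4)) = 58806 attains the density bound exactly.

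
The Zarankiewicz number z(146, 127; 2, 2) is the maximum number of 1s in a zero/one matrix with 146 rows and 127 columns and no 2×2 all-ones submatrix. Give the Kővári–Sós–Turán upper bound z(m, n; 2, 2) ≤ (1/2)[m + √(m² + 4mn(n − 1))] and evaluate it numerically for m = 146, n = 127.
z(146, 127; 2, 2) ≤ (1/2)[146 + √(146² + 4·146·127·126)] = (1/2)[146 + √9366484] = 1603.2356

Kővári–Sós–Turán: let r_1, ..., r_146 be the row sums and z = Σ r_i the total number of 1s. Each pair of columns can share at most one row with both entries 1 (else a 2×2 all-ones block appears), so Σ_i C(r_i, 2) ≤ C(127, 2) = 8001. By convexity Σ_i C(r_i, 2) ≥ 146·C(z/146, 2) = z(z − 146)/(2·146), giving z² − 146z − 146·127·126 ≤ 0 and hence z ≤ (1/2)[146 + √(21316 + 4·2336292)] = (1/2)[146 + √9366484] ≈ (1/2)(146 + 3060.4712) = 1603.2356.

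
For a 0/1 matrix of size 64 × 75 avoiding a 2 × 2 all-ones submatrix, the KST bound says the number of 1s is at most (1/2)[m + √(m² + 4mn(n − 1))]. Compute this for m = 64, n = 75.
z(64, 75; 2, 2) ≤ (1/2)[64 + √(64² + 4·64·75·74)] = (1/2)[64 + √1424896] = 628.845

Kővári–Sós–Turán: let r_1, ..., r_64 be the row sums and z = Σ r_i the total number of 1s. Each pair of columns can share at most one row with both entries 1 (else a 2×2 all-ones block appears), so Σ_i C(r_i, 2) ≤ C(75, 2) = 2775. By convexity Σ_i C(r_i, 2) ≥ 64·C(z/64, 2) = z(z − 64)/(2·64), giving z² − 64z − 64·75·74 ≤ 0 and hence z ≤ (1/2)[64 + √(4096 + 4·355200)] = (1/2)[64 + √1424896] ≈ (1/2)(64 + 1193.6901) = 628.845.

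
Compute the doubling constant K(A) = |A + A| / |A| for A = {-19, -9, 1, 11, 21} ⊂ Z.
K = |A + A| / |A| = 9/5

Enumerate A + A = {a + b : a, b ∈ A}. With |A| = 5, there are |A|^2 = 25 ordered sum pairs; collecting distinct values, A + A = {-38, -28, -18, -8, 2, 12, 22, 32, 42}, so |A + A| = 9. Thus K = 9/5. Here |A + A| = 2|A| − 1 = 9, the minimum possible — so K = 9/5 is minimal, which holds iff A is an arithmetic progression.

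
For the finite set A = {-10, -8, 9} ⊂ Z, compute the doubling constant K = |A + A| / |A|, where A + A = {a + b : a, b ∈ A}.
K = |A + A| / |A| = 6/3 = 2

Enumerate A + A = {a + b : a, b ∈ A}. With |A| = 3, there are |A|^2 = 9 ordered sum pairs; collecting distinct values, A + A = {-20, -18, -16, -1, 1, 18}, so |A + A| = 6. Thus K = 6/3 = 2. For comparison, the minimum possible |A + A| over all 3-element sets is 2·3 − 1 = 5 (so min K = 5/3), attained only by arithmetic progressions.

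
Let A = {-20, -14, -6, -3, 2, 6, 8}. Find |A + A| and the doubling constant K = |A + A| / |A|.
K = |A + A| / |A| = 25/7

Enumerate A + A = {a + b : a, b ∈ A}. With |A| = 7, there are |A|^2 = 49 ordered sum pairs; collecting distinct values, A + A = {-40, -34, -28, -26, -23, -20, -18, -17, -14, -12, -9, -8, -6, -4, -1, 0, 2, 3, 4, 5, 8, 10, 12, 14, 16}, so |A + A| = 25. Thus K = 25/7. For comparison, the minimum possible |A + A| over all 7-element sets is 2·7 − 1 = 13 (so min K = 13/7), attained only by arithmetic progressions.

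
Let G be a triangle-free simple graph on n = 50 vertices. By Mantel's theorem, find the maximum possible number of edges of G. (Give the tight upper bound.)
ex(50, K_3) = ⌊50^2/4⌋ = 625

Mantel (1907): a triangle-free graph on n vertices has at most ⌊n^2/4⌋ edges, with equality for the complete bipartite graph K_{⌊n/2⌋, ⌈n/2⌉}. For n = 50: ⌊50^2/4⌋ = ⌊2500/4⌋ = 625. The extremal graph is K_{25, 25}, which has 25·25 = 625 edges.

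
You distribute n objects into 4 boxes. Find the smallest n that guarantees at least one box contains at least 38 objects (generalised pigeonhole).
n = (38 − 1)·4 + 1 = 149

By the generalised pigeonhole principle, to guarantee some box contains ≥ r objects we need more than (r − 1) · k objects total. Threshold: n = (r − 1) · k + 1. With r = 38 and k = 4: n = 37 · 4 + 1 = 148 + 1 = 149. For n = 148 = 37 · 4, we can put exactly 37 objects in every box, avoiding 38 in any single one — so 149 is tight.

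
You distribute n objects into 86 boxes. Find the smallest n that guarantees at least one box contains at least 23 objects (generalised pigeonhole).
n = (23 − 1)·86 + 1 = 1893

By the generalised pigeonhole principle, to guarantee some box contains ≥ r objects we need more than (r − 1) · k objects total. Threshold: n = (r − 1) · k + 1. With r = 23 and k = 86: n = 22 · 86 + 1 = 1892 + 1 = 1893. For n = 1892 = 22 · 86, we can put exactly 22 objects in every box, avoiding 23 in any single one — so 1893 is tight.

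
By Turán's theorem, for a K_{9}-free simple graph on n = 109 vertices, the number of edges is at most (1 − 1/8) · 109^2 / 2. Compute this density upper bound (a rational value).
Turán density bound = (7/8) · 109^2/2 = 83167/16 ≈ 5197.9375

Turán's theorem: ex(n, K_{r+1}) is achieved by the complete r-partite Turán graph T(n, r) with parts as balanced as possible, and is at most (1 − 1/r) · n^2/2. For r = 8, n = 109: the density bound is (7/8) · 11881/2 = 83167/16 ≈ 5197.9375. The integer-valued extremum is e(T(109, 8)) = 5197, which is strictly less than the density bound 83167/16 since 8 ∤ 109 (the parts of T(109, 8) cannot all be equal).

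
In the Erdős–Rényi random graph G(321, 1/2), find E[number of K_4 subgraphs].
E[# K_4] = C(321, 4) · (1/2)^C(4, 2) = 434171760 / 2^6 = 27135735/4 = 6783933.75

For each 4-subset S of vertices (there are C(321, 4) = 434171760 such S), let X_S = 1 if S induces a K_4 (all C(4, 2) = 6 edges present). Then P(X_S = 1) = (1/2)^6 = 1/64. By linearity of expectation, E[# K_4] = C(321, 4) · (1/2)^6 = 434171760 / 64 = 27135735/4 = 6783933.75.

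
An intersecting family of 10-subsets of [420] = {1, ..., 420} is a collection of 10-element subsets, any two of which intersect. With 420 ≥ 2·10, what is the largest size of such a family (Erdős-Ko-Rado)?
max |F| = C(419, 9) = 1005991207314658708

The Erdős-Ko-Rado theorem states: for n ≥ 2k, an intersecting family of k-subsets of an n-element set has size at most C(n − 1, k − 1), with equality for 'star' families {A ⊆ [n] : |A| = k, i ∈ A} (fix an element i). For n = 420, k = 10: C(419, 9) = 1005991207314658708.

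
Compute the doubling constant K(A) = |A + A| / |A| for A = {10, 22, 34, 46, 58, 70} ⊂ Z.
K = |A + A| / |A| = 11/6

Enumerate A + A = {a + b : a, b ∈ A}. With |A| = 6, there are |A|^2 = 36 ordered sum pairs; collecting distinct values, A + A = {20, 32, 44, 56, 68, 80, 92, 104, 116, 128, 140}, so |A + A| = 11. Thus K = 11/6. Here |A + A| = 2|A| − 1 = 11, the minimum possible — so K = 11/6 is minimal, which holds iff A is an arithmetic progression.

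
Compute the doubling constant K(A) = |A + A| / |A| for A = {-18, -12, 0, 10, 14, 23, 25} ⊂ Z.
K = |A + A| / |A| = 28/7 = 4

Enumerate A + A = {a + b : a, b ∈ A}. With |A| = 7, there are |A|^2 = 49 ordered sum pairs; collecting distinct values, A + A = {-36, -30, -24, -18, -12, -8, -4, -2, 0, 2, 5, 7, 10, 11, 13, 14, 20, 23, 24, 25, 28, 33, 35, 37, 39, 46, 48, 50}, so |A + A| = 28. Thus K = 28/7 = 4. For comparison, the minimum possible |A + A| over all 7-element sets is 2·7 − 1 = 13 (so min K = 13/7), attained only by arithmetic progressions.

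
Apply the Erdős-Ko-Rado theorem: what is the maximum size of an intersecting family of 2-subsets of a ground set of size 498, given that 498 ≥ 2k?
max |F| = C(497, 1) = 497

Erdős-Ko-Rado (1961): when n ≥ 2k, max |F| = C(n−1, k−1). The bound is attained by the star {A : i ∈ A} for any fixed i ∈ [n]. Here C(498−1, 2−1) = C(497, 1) = 497.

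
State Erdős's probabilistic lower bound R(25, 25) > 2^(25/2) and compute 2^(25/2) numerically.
2^(25/2) = 5792.6188; so R(25, 25) > 5792.6188

Colour each edge of K_n uniformly at random with red/blue. The expected number of monochromatic K_25 is C(n, 25) · 2 · 2^(−C(25,2)). If C(n, 25) · 2^(1 − C(25,2)) < 1, then with positive probability no monochromatic K_25 exists, so R(25, 25) > n. The standard estimate C(n, 25) ≤ n^25/25! shows this inequality holds whenever n ≤ 2^(25/2) (since 25! · 2^(C(25,2) − 1) > 2^(25^2/2) ≥ n^25). Hence R(25, 25) > 2^(25/2) = 5792.6188.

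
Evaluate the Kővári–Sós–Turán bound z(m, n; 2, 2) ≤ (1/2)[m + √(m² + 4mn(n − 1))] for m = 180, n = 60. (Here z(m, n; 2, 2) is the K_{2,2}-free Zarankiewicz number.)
z(180, 60; 2, 2) ≤ (1/2)[180 + √(180² + 4·180·60·59)] = (1/2)[180 + √2581200] = 893.3057

Kővári–Sós–Turán: let r_1, ..., r_180 be the row sums and z = Σ r_i the total number of 1s. Each pair of columns can share at most one row with both entries 1 (else a 2×2 all-ones block appears), so Σ_i C(r_i, 2) ≤ C(60, 2) = 1770. By convexity Σ_i C(r_i, 2) ≥ 180·C(z/180, 2) = z(z − 180)/(2·180), giving z² − 180z − 180·60·59 ≤ 0 and hence z ≤ (1/2)[180 + √(32400 + 4·637200)] = (1/2)[180 + √2581200] ≈ (1/2)(180 + 1606.6113) = 893.3057.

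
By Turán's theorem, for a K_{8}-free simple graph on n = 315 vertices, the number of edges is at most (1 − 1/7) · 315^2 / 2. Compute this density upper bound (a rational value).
Turán density bound = (6/7) · 315^2/2 = 42525

Turán's theorem: ex(n, K_{r+1}) is achieved by the complete r-partite Turán graph T(n, r) with parts as balanced as possible, and is at most (1 − 1/r) · n^2/2. For r = 7, n = 315: the density bound is (6/7) · 99225/2 = 42525. Since 7 ∣ 315, the Turán graph T(315, 7) has parts of equal size 45, and its edge count e(T(315, 7)) = 42525 attains the density bound exactly.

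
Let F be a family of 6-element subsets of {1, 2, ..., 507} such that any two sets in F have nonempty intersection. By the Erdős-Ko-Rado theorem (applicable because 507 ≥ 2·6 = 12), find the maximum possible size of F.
max |F| = C(506, 5) = 270996004356

The Erdős-Ko-Rado theorem states: for n ≥ 2k, an intersecting family of k-subsets of an n-element set has size at most C(n − 1, k − 1), with equality for 'star' families {A ⊆ [n] : |A| = k, i ∈ A} (fix an element i). For n = 507, k = 6: C(506, 5) = 270996004356.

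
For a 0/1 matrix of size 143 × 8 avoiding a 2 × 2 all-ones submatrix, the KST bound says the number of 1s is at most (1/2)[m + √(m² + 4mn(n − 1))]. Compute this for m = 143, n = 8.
z(143, 8; 2, 2) ≤ (1/2)[143 + √(143² + 4·143·8·7)] = (1/2)[143 + √52481] = 186.0437

Kővári–Sós–Turán: let r_1, ..., r_143 be the row sums and z = Σ r_i the total number of 1s. Each pair of columns can share at most one row with both entries 1 (else a 2×2 all-ones block appears), so Σ_i C(r_i, 2) ≤ C(8, 2) = 28. By convexity Σ_i C(r_i, 2) ≥ 143·C(z/143, 2) = z(z − 143)/(2·143), giving z² − 143z − 143·8·7 ≤ 0 and hence z ≤ (1/2)[143 + √(20449 + 4·8008)] = (1/2)[143 + √52481] ≈ (1/2)(143 + 229.0873) = 186.0437.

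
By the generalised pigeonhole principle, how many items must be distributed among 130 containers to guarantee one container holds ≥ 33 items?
n = (33 − 1)·130 + 1 = 4161

By the generalised pigeonhole principle, to guarantee some box contains ≥ r objects we need more than (r − 1) · k objects total. Threshold: n = (r − 1) · k + 1. With r = 33 and k = 130: n = 32 · 130 + 1 = 4160 + 1 = 4161. For n = 4160 = 32 · 130, we can put exactly 32 objects in every box, avoiding 33 in any single one — so 4161 is tight.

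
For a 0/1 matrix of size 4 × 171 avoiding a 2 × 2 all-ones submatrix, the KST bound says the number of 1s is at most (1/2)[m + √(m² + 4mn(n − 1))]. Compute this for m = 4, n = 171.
z(4, 171; 2, 2) ≤ (1/2)[4 + √(4² + 4·4·171·170)] = (1/2)[4 + √465136] = 343.0044

Kővári–Sós–Turán: let r_1, ..., r_4 be the row sums and z = Σ r_i the total number of 1s. Each pair of columns can share at most one row with both entries 1 (else a 2×2 all-ones block appears), so Σ_i C(r_i, 2) ≤ C(171, 2) = 14535. By convexity Σ_i C(r_i, 2) ≥ 4·C(z/4, 2) = z(z − 4)/(2·4), giving z² − 4z − 4·171·170 ≤ 0 and hence z ≤ (1/2)[4 + √(16 + 4·116280)] = (1/2)[4 + √465136] ≈ (1/2)(4 + 682.0088) = 343.0044.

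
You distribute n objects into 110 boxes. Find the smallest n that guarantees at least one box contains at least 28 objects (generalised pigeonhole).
n = (28 − 1)·110 + 1 = 2971

By the generalised pigeonhole principle, to guarantee some box contains ≥ r objects we need more than (r − 1) · k objects total. Threshold: n = (r − 1) · k + 1. With r = 28 and k = 110: n = 27 · 110 + 1 = 2970 + 1 = 2971. For n = 2970 = 27 · 110, we can put exactly 27 objects in every box, avoiding 28 in any single one — so 2971 is tight.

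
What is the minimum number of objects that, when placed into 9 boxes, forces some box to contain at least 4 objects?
n = (4 − 1)·9 + 1 = 28

By the generalised pigeonhole principle, to guarantee some box contains ≥ r objects we need more than (r − 1) · k objects total. Threshold: n = (r − 1) · k + 1. With r = 4 and k = 9: n = 3 · 9 + 1 = 27 + 1 = 28. For n = 27 = 3 · 9, we can put exactly 3 objects in every box, avoiding 4 in any single one — so 28 is tight.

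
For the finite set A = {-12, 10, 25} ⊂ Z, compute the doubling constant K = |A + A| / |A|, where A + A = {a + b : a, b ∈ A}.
K = |A + A| / |A| = 6/3 = 2

Enumerate A + A = {a + b : a, b ∈ A}. With |A| = 3, there are |A|^2 = 9 ordered sum pairs; collecting distinct values, A + A = {-24, -2, 13, 20, 35, 50}, so |A + A| = 6. Thus K = 6/3 = 2. For comparison, the minimum possible |A + A| over all 3-element sets is 2·3 − 1 = 5 (so min K = 5/3), attained only by arithmetic progressions.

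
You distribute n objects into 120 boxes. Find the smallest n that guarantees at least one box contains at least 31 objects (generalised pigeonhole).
n = (31 − 1)·120 + 1 = 3601

By the generalised pigeonhole principle, to guarantee some box contains ≥ r objects we need more than (r − 1) · k objects total. Threshold: n = (r − 1) · k + 1. With r = 31 and k = 120: n = 30 · 120 + 1 = 3600 + 1 = 3601. For n = 3600 = 30 · 120, we can put exactly 30 objects in every box, avoiding 31 in any single one — so 3601 is tight.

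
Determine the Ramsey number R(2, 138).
R(2, 138) = 138

R(2, k) = k for all k ≥ 2: in a 2-colouring of K_k, either some edge is red (a red K_2) or all edges are blue (a blue K_k). And K_{137} coloured all-blue has no blue K_138, so R(2, 138) > 137. Hence R(2, 138) = 138.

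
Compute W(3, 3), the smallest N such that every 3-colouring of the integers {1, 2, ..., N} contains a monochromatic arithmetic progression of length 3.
W(3, 3) = 27

This is a classical value, W(3, 3) = 27, established by combining an explicit 3-colouring of {1, ..., 26} with no monochromatic 3-AP (giving the lower bound W(3, 3) > 26) and a finite case analysis / exhaustive computer search showing every 3-colouring of {1, ..., 27} has such an AP.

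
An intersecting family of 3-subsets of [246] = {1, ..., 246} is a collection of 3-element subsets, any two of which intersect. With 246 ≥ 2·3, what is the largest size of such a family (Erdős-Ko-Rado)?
max |F| = C(245, 2) = 29890

Erdős-Ko-Rado (1961): when n ≥ 2k, max |F| = C(n−1, k−1). The bound is attained by the star {A : i ∈ A} for any fixed i ∈ [n]. Here C(246−1, 3−1) = C(245, 2) = 29890.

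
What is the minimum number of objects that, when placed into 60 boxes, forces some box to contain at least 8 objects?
n = (8 − 1)·60 + 1 = 421

By the generalised pigeonhole principle, to guarantee some box contains ≥ r objects we need more than (r − 1) · k objects total. Threshold: n = (r − 1) · k + 1. With r = 8 and k = 60: n = 7 · 60 + 1 = 420 + 1 = 421. For n = 420 = 7 · 60, we can put exactly 7 objects in every box, avoiding 8 in any single one — so 421 is tight.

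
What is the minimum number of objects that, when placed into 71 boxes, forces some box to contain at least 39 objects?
n = (39 − 1)·71 + 1 = 2699

By the generalised pigeonhole principle, to guarantee some box contains ≥ r objects we need more than (r − 1) · k objects total. Threshold: n = (r − 1) · k + 1. With r = 39 and k = 71: n = 38 · 71 + 1 = 2698 + 1 = 2699. For n = 2698 = 38 · 71, we can put exactly 38 objects in every box, avoiding 39 in any single one — so 2699 is tight.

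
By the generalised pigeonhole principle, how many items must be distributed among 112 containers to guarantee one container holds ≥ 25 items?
n = (25 − 1)·112 + 1 = 2689

By the generalised pigeonhole principle, to guarantee some box contains ≥ r objects we need more than (r − 1) · k objects total. Threshold: n = (r − 1) · k + 1. With r = 25 and k = 112: n = 24 · 112 + 1 = 2688 + 1 = 2689. For n = 2688 = 24 · 112, we can put exactly 24 objects in every box, avoiding 25 in any single one — so 2689 is tight.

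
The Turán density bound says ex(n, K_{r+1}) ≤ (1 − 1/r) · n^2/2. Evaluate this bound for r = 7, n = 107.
Turán density bound = (6/7) · 107^2/2 = 34347/7 ≈ 4906.7143

Turán's theorem: ex(n, K_{r+1}) is achieved by the complete r-partite Turán graph T(n, r) with parts as balanced as possible, and is at most (1 − 1/r) · n^2/2. For r = 7, n = 107: the density bound is (6/7) · 11449/2 = 34347/7 ≈ 4906.7143. The integer-valued extremum is e(T(107, 7)) = 4906, which is strictly less than the density bound 34347/7 since 7 ∤ 107 (the parts of T(107, 7) cannot all be equal).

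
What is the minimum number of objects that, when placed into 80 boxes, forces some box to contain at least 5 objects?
n = (5 − 1)·80 + 1 = 321

By the generalised pigeonhole principle, to guarantee some box contains ≥ r objects we need more than (r − 1) · k objects total. Threshold: n = (r − 1) · k + 1. With r = 5 and k = 80: n = 4 · 80 + 1 = 320 + 1 = 321. For n = 320 = 4 · 80, we can put exactly 4 objects in every box, avoiding 5 in any single one — so 321 is tight.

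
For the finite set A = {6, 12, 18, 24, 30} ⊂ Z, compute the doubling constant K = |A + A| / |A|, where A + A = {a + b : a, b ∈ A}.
K = |A + A| / |A| = 9/5

Enumerate A + A = {a + b : a, b ∈ A}. With |A| = 5, there are |A|^2 = 25 ordered sum pairs; collecting distinct values, A + A = {12, 18, 24, 30, 36, 42, 48, 54, 60}, so |A + A| = 9. Thus K = 9/5. Here |A + A| = 2|A| − 1 = 9, the minimum possible — so K = 9/5 is minimal, which holds iff A is an arithmetic progression.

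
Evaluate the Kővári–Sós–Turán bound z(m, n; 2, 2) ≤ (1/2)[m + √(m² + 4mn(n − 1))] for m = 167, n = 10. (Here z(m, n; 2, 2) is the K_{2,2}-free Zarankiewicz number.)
z(167, 10; 2, 2) ≤ (1/2)[167 + √(167² + 4·167·10·9)] = (1/2)[167 + √88009] = 231.8316

Kővári–Sós–Turán: let r_1, ..., r_167 be the row sums and z = Σ r_i the total number of 1s. Each pair of columns can share at most one row with both entries 1 (else a 2×2 all-ones block appears), so Σ_i C(r_i, 2) ≤ C(10, 2) = 45. By convexity Σ_i C(r_i, 2) ≥ 167·C(z/167, 2) = z(z − 167)/(2·167), giving z² − 167z − 167·10·9 ≤ 0 and hence z ≤ (1/2)[167 + √(27889 + 4·15030)] = (1/2)[167 + √88009] ≈ (1/2)(167 + 296.6631) = 231.8316.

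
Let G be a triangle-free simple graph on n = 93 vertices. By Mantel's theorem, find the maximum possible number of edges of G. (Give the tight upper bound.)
ex(93, K_3) = ⌊93^2/4⌋ = 2162

Mantel (1907): a triangle-free graph on n vertices has at most ⌊n^2/4⌋ edges, with equality for the complete bipartite graph K_{⌊n/2⌋, ⌈n/2⌉}. For n = 93: ⌊93^2/4⌋ = ⌊8649/4⌋ = 2162. The extremal graph is K_{46, 47}, which has 46·47 = 2162 edges.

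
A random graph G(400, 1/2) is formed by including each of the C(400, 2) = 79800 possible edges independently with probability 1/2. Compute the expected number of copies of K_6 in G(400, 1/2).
E[# K_6] = C(400, 6) · (1/2)^C(6, 2) = 5478557838600 / 2^15 = 684819729825/4096 ≈ 167192316.851807

For each 6-subset S of vertices (there are C(400, 6) = 5478557838600 such S), let X_S = 1 if S induces a K_6 (all C(6, 2) = 15 edges present). Then P(X_S = 1) = (1/2)^15 = 1/32768. By linearity of expectation, E[# K_6] = C(400, 6) · (1/2)^15 = 5478557838600 / 32768 = 684819729825/4096 ≈ 167192316.851807.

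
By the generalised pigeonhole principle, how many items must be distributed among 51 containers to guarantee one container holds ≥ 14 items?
n = (14 − 1)·51 + 1 = 664

By the generalised pigeonhole principle, to guarantee some box contains ≥ r objects we need more than (r − 1) · k objects total. Threshold: n = (r − 1) · k + 1. With r = 14 and k = 51: n = 13 · 51 + 1 = 663 + 1 = 664. For n = 663 = 13 · 51, we can put exactly 13 objects in every box, avoiding 14 in any single one — so 664 is tight.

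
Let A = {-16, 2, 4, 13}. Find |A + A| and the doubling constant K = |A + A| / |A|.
K = |A + A| / |A| = 10/4 = 5/2

Enumerate A + A = {a + b : a, b ∈ A}. With |A| = 4, there are |A|^2 = 16 ordered sum pairs; collecting distinct values, A + A = {-32, -14, -12, -3, 4, 6, 8, 15, 17, 26}, so |A + A| = 10. Thus K = 10/4 = 5/2. For comparison, the minimum possible |A + A| over all 4-element sets is 2·4 − 1 = 7 (so min K = 7/4), attained only by arithmetic progressions.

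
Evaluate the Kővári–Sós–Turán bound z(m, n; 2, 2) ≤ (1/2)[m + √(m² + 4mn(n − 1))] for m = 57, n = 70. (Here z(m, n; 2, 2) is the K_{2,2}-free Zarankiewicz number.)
z(57, 70; 2, 2) ≤ (1/2)[57 + √(57² + 4·57·70·69)] = (1/2)[57 + √1104489] = 553.9734

Kővári–Sós–Turán: let r_1, ..., r_57 be the row sums and z = Σ r_i the total number of 1s. Each pair of columns can share at most one row with both entries 1 (else a 2×2 all-ones block appears), so Σ_i C(r_i, 2) ≤ C(70, 2) = 2415. By convexity Σ_i C(r_i, 2) ≥ 57·C(z/57, 2) = z(z − 57)/(2·57), giving z² − 57z − 57·70·69 ≤ 0 and hence z ≤ (1/2)[57 + √(3249 + 4·275310)] = (1/2)[57 + √1104489] ≈ (1/2)(57 + 1050.9467) = 553.9734.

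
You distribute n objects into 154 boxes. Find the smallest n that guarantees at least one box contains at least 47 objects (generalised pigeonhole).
n = (47 − 1)·154 + 1 = 7085

By the generalised pigeonhole principle, to guarantee some box contains ≥ r objects we need more than (r − 1) · k objects total. Threshold: n = (r − 1) · k + 1. With r = 47 and k = 154: n = 46 · 154 + 1 = 7084 + 1 = 7085. For n = 7084 = 46 · 154, we can put exactly 46 objects in every box, avoiding 47 in any single one — so 7085 is tight.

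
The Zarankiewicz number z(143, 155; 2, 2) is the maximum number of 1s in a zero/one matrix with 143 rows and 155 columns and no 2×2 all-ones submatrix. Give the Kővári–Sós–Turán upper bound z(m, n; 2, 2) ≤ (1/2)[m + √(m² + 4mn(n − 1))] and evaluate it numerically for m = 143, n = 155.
z(143, 155; 2, 2) ≤ (1/2)[143 + √(143² + 4·143·155·154)] = (1/2)[143 + √13674089] = 1920.4246

Kővári–Sós–Turán: let r_1, ..., r_143 be the row sums and z = Σ r_i the total number of 1s. Each pair of columns can share at most one row with both entries 1 (else a 2×2 all-ones block appears), so Σ_i C(r_i, 2) ≤ C(155, 2) = 11935. By convexity Σ_i C(r_i, 2) ≥ 143·C(z/143, 2) = z(z − 143)/(2·143), giving z² − 143z − 143·155·154 ≤ 0 and hence z ≤ (1/2)[143 + √(20449 + 4·3413410)] = (1/2)[143 + √13674089] ≈ (1/2)(143 + 3697.8492) = 1920.4246.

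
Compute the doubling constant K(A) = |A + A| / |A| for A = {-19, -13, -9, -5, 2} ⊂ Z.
K = |A + A| / |A| = 14/5

Enumerate A + A = {a + b : a, b ∈ A}. With |A| = 5, there are |A|^2 = 25 ordered sum pairs; collecting distinct values, A + A = {-38, -32, -28, -26, -24, -22, -18, -17, -14, -11, -10, -7, -3, 4}, so |A + A| = 14. Thus K = 14/5. For comparison, the minimum possible |A + A| over all 5-element sets is 2·5 − 1 = 9 (so min K = 9/5), attained only by arithmetic progressions.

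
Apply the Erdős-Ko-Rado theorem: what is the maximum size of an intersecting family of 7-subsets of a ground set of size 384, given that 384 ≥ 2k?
max |F| = C(383, 6) = 4214724798753

The Erdős-Ko-Rado theorem states: for n ≥ 2k, an intersecting family of k-subsets of an n-element set has size at most C(n − 1, k − 1), with equality for 'star' families {A ⊆ [n] : |A| = k, i ∈ A} (fix an element i). For n = 384, k = 7: C(383, 6) = 4214724798753.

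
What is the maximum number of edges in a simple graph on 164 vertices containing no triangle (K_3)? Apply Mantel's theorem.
ex(164, K_3) = ⌊164^2/4⌋ = 6724

Mantel (1907): a triangle-free graph on n vertices has at most ⌊n^2/4⌋ edges, with equality for the complete bipartite graph K_{⌊n/2⌋, ⌈n/2⌉}. For n = 164: ⌊164^2/4⌋ = ⌊26896/4⌋ = 6724. The extremal graph is K_{82, 82}, which has 82·82 = 6724 edges.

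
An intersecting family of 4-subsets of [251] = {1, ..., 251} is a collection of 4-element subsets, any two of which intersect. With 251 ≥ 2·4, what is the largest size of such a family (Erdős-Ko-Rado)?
max |F| = C(250, 3) = 2573000

Erdős-Ko-Rado (1961): when n ≥ 2k, max |F| = C(n−1, k−1). The bound is attained by the star {A : i ∈ A} for any fixed i ∈ [n]. Here C(251−1, 4−1) = C(250, 3) = 2573000.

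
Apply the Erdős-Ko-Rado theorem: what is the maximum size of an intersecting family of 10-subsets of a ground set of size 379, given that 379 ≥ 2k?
max |F| = C(378, 9) = 394446618580764750

The Erdős-Ko-Rado theorem states: for n ≥ 2k, an intersecting family of k-subsets of an n-element set has size at most C(n − 1, k − 1), with equality for 'star' families {A ⊆ [n] : |A| = k, i ∈ A} (fix an element i). For n = 379, k = 10: C(378, 9) = 394446618580764750.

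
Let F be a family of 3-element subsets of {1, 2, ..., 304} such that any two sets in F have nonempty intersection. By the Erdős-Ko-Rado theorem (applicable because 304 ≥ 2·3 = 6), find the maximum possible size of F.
max |F| = C(303, 2) = 45753

Erdős-Ko-Rado (1961): when n ≥ 2k, max |F| = C(n−1, k−1). The bound is attained by the star {A : i ∈ A} for any fixed i ∈ [n]. Here C(304−1, 3−1) = C(303, 2) = 45753.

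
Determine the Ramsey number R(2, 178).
R(2, 178) = 178

R(2, k) = k for all k ≥ 2: in a 2-colouring of K_k, either some edge is red (a red K_2) or all edges are blue (a blue K_k). And K_{177} coloured all-blue has no blue K_178, so R(2, 178) > 177. Hence R(2, 178) = 178.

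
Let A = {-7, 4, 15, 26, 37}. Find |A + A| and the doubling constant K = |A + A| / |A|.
K = |A + A| / |A| = 9/5

Enumerate A + A = {a + b : a, b ∈ A}. With |A| = 5, there are |A|^2 = 25 ordered sum pairs; collecting distinct values, A + A = {-14, -3, 8, 19, 30, 41, 52, 63, 74}, so |A + A| = 9. Thus K = 9/5. Here |A + A| = 2|A| − 1 = 9, the minimum possible — so K = 9/5 is minimal, which holds iff A is an arithmetic progression.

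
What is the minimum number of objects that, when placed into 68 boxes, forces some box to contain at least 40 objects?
n = (40 − 1)·68 + 1 = 2653

By the generalised pigeonhole principle, to guarantee some box contains ≥ r objects we need more than (r − 1) · k objects total. Threshold: n = (r − 1) · k + 1. With r = 40 and k = 68: n = 39 · 68 + 1 = 2652 + 1 = 2653. For n = 2652 = 39 · 68, we can put exactly 39 objects in every box, avoiding 40 in any single one — so 2653 is tight.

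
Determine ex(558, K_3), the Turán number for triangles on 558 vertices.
ex(558, K_3) = ⌊558^2/4⌋ = 77841

Mantel (1907): a triangle-free graph on n vertices has at most ⌊n^2/4⌋ edges, with equality for the complete bipartite graph K_{⌊n/2⌋, ⌈n/2⌉}. For n = 558: ⌊558^2/4⌋ = ⌊311364/4⌋ = 77841. The extremal graph is K_{279, 279}, which has 279·279 = 77841 edges.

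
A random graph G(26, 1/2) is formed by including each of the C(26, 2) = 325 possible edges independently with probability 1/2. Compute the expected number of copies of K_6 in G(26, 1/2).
E[# K_6] = C(26, 6) · (1/2)^C(6, 2) = 230230 / 2^15 = 115115/16384 ≈ 7.026062

For each 6-subset S of vertices (there are C(26, 6) = 230230 such S), let X_S = 1 if S induces a K_6 (all C(6, 2) = 15 edges present). Then P(X_S = 1) = (1/2)^15 = 1/32768. By linearity of expectation, E[# K_6] = C(26, 6) · (1/2)^15 = 230230 / 32768 = 115115/16384 ≈ 7.026062.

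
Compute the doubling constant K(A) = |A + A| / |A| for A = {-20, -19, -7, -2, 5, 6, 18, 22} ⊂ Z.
K = |A + A| / |A| = 30/8 = 15/4

Enumerate A + A = {a + b : a, b ∈ A}. With |A| = 8, there are |A|^2 = 64 ordered sum pairs; collecting distinct values, A + A = {-40, -39, -38, -27, -26, -22, -21, -15, -14, -13, -9, -4, -2, -1, 2, 3, 4, 10, 11, 12, 15, 16, 20, 23, 24, 27, 28, 36, 40, 44}, so |A + A| = 30. Thus K = 30/8 = 15/4. For comparison, the minimum possible |A + A| over all 8-element sets is 2·8 − 1 = 15 (so min K = 15/8), attained only by arithmetic progressions.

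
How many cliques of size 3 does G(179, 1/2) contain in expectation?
E[# K_3] = C(179, 3) · (1/2)^C(3, 2) = 939929 / 2^3 = 117491.125

For each 3-subset S of vertices (there are C(179, 3) = 939929 such S), let X_S = 1 if S induces a K_3 (all C(3, 2) = 3 edges present). Then P(X_S = 1) = (1/2)^3 = 1/8. By linearity of expectation, E[# K_3] = C(179, 3) · (1/2)^3 = 939929 / 8 = 117491.125.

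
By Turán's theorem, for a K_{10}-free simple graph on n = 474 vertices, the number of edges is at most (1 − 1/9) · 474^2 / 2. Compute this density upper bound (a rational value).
Turán density bound = (8/9) · 474^2/2 = 99856

Turán's theorem: ex(n, K_{r+1}) is achieved by the complete r-partite Turán graph T(n, r) with parts as balanced as possible, and is at most (1 − 1/r) · n^2/2. For r = 9, n = 474: the density bound is (8/9) · 224676/2 = 99856. The integer-valued extremum is e(T(474, 9)) = 99855, which is strictly less than the density bound 99856 since 9 ∤ 474 (the parts of T(474, 9) cannot all be equal).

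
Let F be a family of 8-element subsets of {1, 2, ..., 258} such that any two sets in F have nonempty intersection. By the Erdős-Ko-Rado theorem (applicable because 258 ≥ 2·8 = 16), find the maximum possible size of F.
max |F| = C(257, 7) = 13530418594176

Erdős-Ko-Rado (1961): when n ≥ 2k, max |F| = C(n−1, k−1). The bound is attained by the star {A : i ∈ A} for any fixed i ∈ [n]. Here C(258−1, 8−1) = C(257, 7) = 13530418594176.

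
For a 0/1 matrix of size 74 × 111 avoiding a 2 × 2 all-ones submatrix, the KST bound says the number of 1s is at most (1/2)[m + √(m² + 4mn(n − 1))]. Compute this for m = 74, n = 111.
z(74, 111; 2, 2) ≤ (1/2)[74 + √(74² + 4·74·111·110)] = (1/2)[74 + √3619636] = 988.267

Kővári–Sós–Turán: let r_1, ..., r_74 be the row sums and z = Σ r_i the total number of 1s. Each pair of columns can share at most one row with both entries 1 (else a 2×2 all-ones block appears), so Σ_i C(r_i, 2) ≤ C(111, 2) = 6105. By convexity Σ_i C(r_i, 2) ≥ 74·C(z/74, 2) = z(z − 74)/(2·74), giving z² − 74z − 74·111·110 ≤ 0 and hence z ≤ (1/2)[74 + √(5476 + 4·903540)] = (1/2)[74 + √3619636] ≈ (1/2)(74 + 1902.5341) = 988.267.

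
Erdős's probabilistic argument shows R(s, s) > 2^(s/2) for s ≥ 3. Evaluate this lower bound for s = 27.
2^(27/2) = 11585.2375; so R(27, 27) > 11585.2375

Colour each edge of K_n uniformly at random with red/blue. The expected number of monochromatic K_27 is C(n, 27) · 2 · 2^(−C(27,2)). If C(n, 27) · 2^(1 − C(27,2)) < 1, then with positive probability no monochromatic K_27 exists, so R(27, 27) > n. The standard estimate C(n, 27) ≤ n^27/27! shows this inequality holds whenever n ≤ 2^(27/2) (since 27! · 2^(C(27,2) − 1) > 2^(27^2/2) ≥ n^27). Hence R(27, 27) > 2^(27/2) = 11585.2375.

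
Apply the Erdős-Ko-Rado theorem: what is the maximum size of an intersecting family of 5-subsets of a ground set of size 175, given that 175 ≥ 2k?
max |F| = C(174, 4) = 36890001

Erdős-Ko-Rado (1961): when n ≥ 2k, max |F| = C(n−1, k−1). The bound is attained by the star {A : i ∈ A} for any fixed i ∈ [n]. Here C(175−1, 5−1) = C(174, 4) = 36890001.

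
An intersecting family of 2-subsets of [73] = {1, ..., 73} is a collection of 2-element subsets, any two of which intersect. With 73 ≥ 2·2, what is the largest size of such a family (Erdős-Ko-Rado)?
max |F| = C(72, 1) = 72

The Erdős-Ko-Rado theorem states: for n ≥ 2k, an intersecting family of k-subsets of an n-element set has size at most C(n − 1, k − 1), with equality for 'star' families {A ⊆ [n] : |A| = k, i ∈ A} (fix an element i). For n = 73, k = 2: C(72, 1) = 72.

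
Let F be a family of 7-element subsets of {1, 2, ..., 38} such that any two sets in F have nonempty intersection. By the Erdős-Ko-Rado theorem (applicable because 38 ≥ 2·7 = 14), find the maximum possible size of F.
max |F| = C(37, 6) = 2324784

Erdős-Ko-Rado (1961): when n ≥ 2k, max |F| = C(n−1, k−1). The bound is attained by the star {A : i ∈ A} for any fixed i ∈ [n]. Here C(38−1, 7−1) = C(37, 6) = 2324784.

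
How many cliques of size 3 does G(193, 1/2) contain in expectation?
E[# K_3] = C(193, 3) · (1/2)^C(3, 2) = 1179616 / 2^3 = 147452

For each 3-subset S of vertices (there are C(193, 3) = 1179616 such S), let X_S = 1 if S induces a K_3 (all C(3, 2) = 3 edges present). Then P(X_S = 1) = (1/2)^3 = 1/8. By linearity of expectation, E[# K_3] = C(193, 3) · (1/2)^3 = 1179616 / 8 = 147452.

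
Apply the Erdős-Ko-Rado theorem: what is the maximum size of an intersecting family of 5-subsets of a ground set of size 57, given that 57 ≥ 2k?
max |F| = C(56, 4) = 367290

The Erdős-Ko-Rado theorem states: for n ≥ 2k, an intersecting family of k-subsets of an n-element set has size at most C(n − 1, k − 1), with equality for 'star' families {A ⊆ [n] : |A| = k, i ∈ A} (fix an element i). For n = 57, k = 5: C(56, 4) = 367290.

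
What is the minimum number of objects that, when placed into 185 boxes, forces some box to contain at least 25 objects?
n = (25 − 1)·185 + 1 = 4441

By the generalised pigeonhole principle, to guarantee some box contains ≥ r objects we need more than (r − 1) · k objects total. Threshold: n = (r − 1) · k + 1. With r = 25 and k = 185: n = 24 · 185 + 1 = 4440 + 1 = 4441. For n = 4440 = 24 · 185, we can put exactly 24 objects in every box, avoiding 25 in any single one — so 4441 is tight.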